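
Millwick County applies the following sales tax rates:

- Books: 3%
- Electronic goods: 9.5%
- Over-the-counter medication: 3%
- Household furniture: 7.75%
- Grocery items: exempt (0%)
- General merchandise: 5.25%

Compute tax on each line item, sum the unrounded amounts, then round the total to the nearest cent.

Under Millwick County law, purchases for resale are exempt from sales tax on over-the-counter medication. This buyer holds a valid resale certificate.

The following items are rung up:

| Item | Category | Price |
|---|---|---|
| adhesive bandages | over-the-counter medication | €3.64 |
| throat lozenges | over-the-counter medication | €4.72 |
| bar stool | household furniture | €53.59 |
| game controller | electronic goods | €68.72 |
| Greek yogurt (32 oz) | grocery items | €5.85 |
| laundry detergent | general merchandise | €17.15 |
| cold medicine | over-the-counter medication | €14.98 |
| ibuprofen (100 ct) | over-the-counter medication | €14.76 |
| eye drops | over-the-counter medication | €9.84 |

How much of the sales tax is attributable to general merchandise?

Laundry detergent €17.15: general merchandise → 5.25% → €0.900375
Tax on general merchandise: unrounded sum = €0.900375 → €0.90

€0.90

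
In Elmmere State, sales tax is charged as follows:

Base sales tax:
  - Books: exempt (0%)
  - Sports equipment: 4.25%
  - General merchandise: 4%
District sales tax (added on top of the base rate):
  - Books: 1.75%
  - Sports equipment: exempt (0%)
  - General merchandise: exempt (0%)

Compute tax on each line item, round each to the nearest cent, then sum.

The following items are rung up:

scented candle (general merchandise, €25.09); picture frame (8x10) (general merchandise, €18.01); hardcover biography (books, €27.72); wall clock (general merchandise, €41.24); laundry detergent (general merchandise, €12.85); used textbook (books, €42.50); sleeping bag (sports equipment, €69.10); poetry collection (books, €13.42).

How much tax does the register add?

Scented candle €25.09: general merchandise → 4% + 0% district = 4% → €1.00
Picture frame (8x10) €18.01: general merchandise → 4% + 0% district = 4% → €0.72
Hardcover biography €27.72: books → 0% + 1.75% district = 1.75% → €0.49
Wall clock €41.24: general merchandise → 4% + 0% district = 4% → €1.65
Laundry detergent €12.85: general merchandise → 4% + 0% district = 4% → €0.51
Used textbook €42.50: books → 0% + 1.75% district = 1.75% → €0.74
Sleeping bag €69.10: sports equipment → 4.25% + 0% district = 4.25% → €2.94
Poetry collection €13.42: books → 0% + 1.75% district = 1.75% → €0.23
Total tax = €1.00 + €0.72 + €0.49 + €1.65 + €0.51 + €0.74 + €2.94 + €0.23 = €8.28

€8.28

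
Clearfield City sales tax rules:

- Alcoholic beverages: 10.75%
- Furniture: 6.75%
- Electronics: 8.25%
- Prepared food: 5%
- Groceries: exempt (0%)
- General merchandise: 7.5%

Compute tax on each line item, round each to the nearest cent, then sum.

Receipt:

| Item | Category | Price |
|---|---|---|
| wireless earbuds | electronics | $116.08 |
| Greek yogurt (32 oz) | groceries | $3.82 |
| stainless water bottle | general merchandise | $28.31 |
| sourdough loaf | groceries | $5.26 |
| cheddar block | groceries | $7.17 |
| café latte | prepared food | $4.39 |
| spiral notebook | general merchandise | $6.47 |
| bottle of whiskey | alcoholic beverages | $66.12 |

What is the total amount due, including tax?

$257.14

Wireless earbuds $116.08: electronics → 8.25% → $9.58
Greek yogurt (32 oz) $3.82: groceries → 0% → $0.00
Stainless water bottle $28.31: general merchandise → 7.5% → $2.12
Sourdough loaf $5.26: groceries → 0% → $0.00
Cheddar block $7.17: groceries → 0% → $0.00
Café latte $4.39: prepared food → 5% → $0.22
Spiral notebook $6.47: general merchandise → 7.5% → $0.49
Bottle of whiskey $66.12: alcoholic beverages → 10.75% → $7.11
Subtotal = $237.62; tax = $19.52; total due = $257.14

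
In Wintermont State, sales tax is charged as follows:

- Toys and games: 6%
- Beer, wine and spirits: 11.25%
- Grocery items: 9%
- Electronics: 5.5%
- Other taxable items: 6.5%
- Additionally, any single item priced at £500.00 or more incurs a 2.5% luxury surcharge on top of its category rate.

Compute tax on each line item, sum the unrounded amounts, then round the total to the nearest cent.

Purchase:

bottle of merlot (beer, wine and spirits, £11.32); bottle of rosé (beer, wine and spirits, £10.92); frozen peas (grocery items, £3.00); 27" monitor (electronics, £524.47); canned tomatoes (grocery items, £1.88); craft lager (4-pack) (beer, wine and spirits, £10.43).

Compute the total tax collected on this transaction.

£46.07

Bottle of merlot £11.32: beer, wine and spirits → 11.25% → £1.2735
Bottle of rosé £10.92: beer, wine and spirits → 11.25% → £1.2285
Frozen peas £3.00: grocery items → 9% → £0.27
27" monitor £524.47: electronics → 5.5% + 2.5% surcharge = 8% → £41.9576
Canned tomatoes £1.88: grocery items → 9% → £0.1692
Craft lager (4-pack) £10.43: beer, wine and spirits → 11.25% → £1.173375
Unrounded tax sum = £46.072175 → £46.07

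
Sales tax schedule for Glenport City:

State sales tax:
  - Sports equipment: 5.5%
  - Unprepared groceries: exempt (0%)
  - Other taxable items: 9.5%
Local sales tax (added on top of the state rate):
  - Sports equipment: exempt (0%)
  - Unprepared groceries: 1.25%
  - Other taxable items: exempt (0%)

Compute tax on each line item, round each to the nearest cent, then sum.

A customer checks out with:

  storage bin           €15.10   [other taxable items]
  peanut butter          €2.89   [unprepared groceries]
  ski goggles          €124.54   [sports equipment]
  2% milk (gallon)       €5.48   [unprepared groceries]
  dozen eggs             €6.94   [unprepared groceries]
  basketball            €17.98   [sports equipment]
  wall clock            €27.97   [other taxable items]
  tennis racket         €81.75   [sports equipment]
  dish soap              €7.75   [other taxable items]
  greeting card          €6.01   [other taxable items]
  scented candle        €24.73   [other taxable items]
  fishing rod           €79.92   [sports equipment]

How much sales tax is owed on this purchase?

Storage bin €15.10: other taxable items → 9.5% + 0% local = 9.5% → €1.43
Peanut butter €2.89: unprepared groceries → 0% + 1.25% local = 1.25% → €0.04
Ski goggles €124.54: sports equipment → 5.5% + 0% local = 5.5% → €6.85
2% milk (gallon) €5.48: unprepared groceries → 0% + 1.25% local = 1.25% → €0.07
Dozen eggs €6.94: unprepared groceries → 0% + 1.25% local = 1.25% → €0.09
Basketball €17.98: sports equipment → 5.5% + 0% local = 5.5% → €0.99
Wall clock €27.97: other taxable items → 9.5% + 0% local = 9.5% → €2.66
Tennis racket €81.75: sports equipment → 5.5% + 0% local = 5.5% → €4.50
Dish soap €7.75: other taxable items → 9.5% + 0% local = 9.5% → €0.74
Greeting card €6.01: other taxable items → 9.5% + 0% local = 9.5% → €0.57
Scented candle €24.73: other taxable items → 9.5% + 0% local = 9.5% → €2.35
Fishing rod €79.92: sports equipment → 5.5% + 0% local = 5.5% → €4.40
Total tax = €1.43 + €0.04 + €6.85 + €0.07 + €0.09 + €0.99 + €2.66 + €4.50 + €0.74 + €0.57 + €2.35 + €4.40 = €24.69

€24.69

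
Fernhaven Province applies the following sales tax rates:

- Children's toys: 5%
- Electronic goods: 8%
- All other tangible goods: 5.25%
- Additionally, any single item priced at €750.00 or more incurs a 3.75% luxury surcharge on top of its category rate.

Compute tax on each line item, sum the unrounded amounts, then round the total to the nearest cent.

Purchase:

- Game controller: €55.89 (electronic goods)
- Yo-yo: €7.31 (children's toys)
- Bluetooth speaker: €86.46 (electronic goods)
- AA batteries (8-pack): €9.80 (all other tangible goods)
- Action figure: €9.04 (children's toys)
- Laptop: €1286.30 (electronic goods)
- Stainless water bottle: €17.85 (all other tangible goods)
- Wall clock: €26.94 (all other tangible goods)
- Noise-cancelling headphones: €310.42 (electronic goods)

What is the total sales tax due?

Game controller €55.89: electronic goods → 8% → €4.4712
Yo-yo €7.31: children's toys → 5% → €0.3655
Bluetooth speaker €86.46: electronic goods → 8% → €6.9168
AA batteries (8-pack) €9.80: all other tangible goods → 5.25% → €0.5145
Action figure €9.04: children's toys → 5% → €0.452
Laptop €1286.30: electronic goods → 8% + 3.75% surcharge = 11.75% → €151.14025
Stainless water bottle €17.85: all other tangible goods → 5.25% → €0.937125
Wall clock €26.94: all other tangible goods → 5.25% → €1.41435
Noise-cancelling headphones €310.42: electronic goods → 8% → €24.8336
Unrounded tax sum = €191.045325 → €191.05

€191.05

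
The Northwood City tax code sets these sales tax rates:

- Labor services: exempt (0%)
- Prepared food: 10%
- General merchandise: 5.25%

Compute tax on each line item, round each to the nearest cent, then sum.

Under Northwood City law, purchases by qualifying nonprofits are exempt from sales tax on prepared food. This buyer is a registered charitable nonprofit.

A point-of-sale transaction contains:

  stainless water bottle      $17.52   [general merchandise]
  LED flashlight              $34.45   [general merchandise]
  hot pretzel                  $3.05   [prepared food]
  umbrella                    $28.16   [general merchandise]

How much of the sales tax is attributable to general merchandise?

$4.21

Stainless water bottle $17.52: general merchandise → 5.25% → $0.92
LED flashlight $34.45: general merchandise → 5.25% → $1.81
Umbrella $28.16: general merchandise → 5.25% → $1.48
Tax on general merchandise = $0.92 + $1.81 + $1.48 = $4.21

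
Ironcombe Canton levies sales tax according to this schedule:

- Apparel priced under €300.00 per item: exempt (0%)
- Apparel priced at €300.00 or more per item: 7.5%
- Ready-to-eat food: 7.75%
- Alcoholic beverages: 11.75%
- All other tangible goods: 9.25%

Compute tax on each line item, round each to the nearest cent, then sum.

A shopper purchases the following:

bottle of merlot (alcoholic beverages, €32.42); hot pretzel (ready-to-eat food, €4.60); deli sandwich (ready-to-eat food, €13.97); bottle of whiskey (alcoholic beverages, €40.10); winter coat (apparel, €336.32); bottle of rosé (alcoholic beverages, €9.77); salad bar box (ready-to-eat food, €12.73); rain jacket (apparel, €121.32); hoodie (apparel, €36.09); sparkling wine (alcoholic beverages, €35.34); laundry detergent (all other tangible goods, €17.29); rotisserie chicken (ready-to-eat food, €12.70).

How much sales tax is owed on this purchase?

€44.05

Bottle of merlot €32.42: alcoholic beverages → 11.75% → €3.81
Hot pretzel €4.60: ready-to-eat food → 7.75% → €0.36
Deli sandwich €13.97: ready-to-eat food → 7.75% → €1.08
Bottle of whiskey €40.10: alcoholic beverages → 11.75% → €4.71
Winter coat €336.32: apparel, €300.00 or more → 7.5% → €25.22
Bottle of rosé €9.77: alcoholic beverages → 11.75% → €1.15
Salad bar box €12.73: ready-to-eat food → 7.75% → €0.99
Rain jacket €121.32: apparel, under €300.00 → 0% → €0.00
Hoodie €36.09: apparel, under €300.00 → 0% → €0.00
Sparkling wine €35.34: alcoholic beverages → 11.75% → €4.15
Laundry detergent €17.29: all other tangible goods → 9.25% → €1.60
Rotisserie chicken €12.70: ready-to-eat food → 7.75% → €0.98
Total tax = €3.81 + €0.36 + €1.08 + €4.71 + €25.22 + €1.15 + €0.99 + €4.15 + €1.60 + €0.98 = €44.05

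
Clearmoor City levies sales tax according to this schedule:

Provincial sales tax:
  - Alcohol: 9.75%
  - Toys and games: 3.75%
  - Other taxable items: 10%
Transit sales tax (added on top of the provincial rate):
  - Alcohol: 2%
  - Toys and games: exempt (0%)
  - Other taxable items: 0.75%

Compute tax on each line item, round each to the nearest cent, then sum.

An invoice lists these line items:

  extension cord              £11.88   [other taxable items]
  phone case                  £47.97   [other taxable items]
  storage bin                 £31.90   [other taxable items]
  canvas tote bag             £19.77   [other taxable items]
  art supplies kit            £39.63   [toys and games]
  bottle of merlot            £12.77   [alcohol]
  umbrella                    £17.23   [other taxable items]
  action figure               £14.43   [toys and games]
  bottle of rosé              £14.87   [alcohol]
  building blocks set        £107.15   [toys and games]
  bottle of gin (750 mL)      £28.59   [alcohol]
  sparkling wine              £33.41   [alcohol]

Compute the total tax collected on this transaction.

£30.44

Extension cord £11.88: other taxable items → 10% + 0.75% transit = 10.75% → £1.28
Phone case £47.97: other taxable items → 10% + 0.75% transit = 10.75% → £5.16
Storage bin £31.90: other taxable items → 10% + 0.75% transit = 10.75% → £3.43
Canvas tote bag £19.77: other taxable items → 10% + 0.75% transit = 10.75% → £2.13
Art supplies kit £39.63: toys and games → 3.75% + 0% transit = 3.75% → £1.49
Bottle of merlot £12.77: alcohol → 9.75% + 2% transit = 11.75% → £1.50
Umbrella £17.23: other taxable items → 10% + 0.75% transit = 10.75% → £1.85
Action figure £14.43: toys and games → 3.75% + 0% transit = 3.75% → £0.54
Bottle of rosé £14.87: alcohol → 9.75% + 2% transit = 11.75% → £1.75
Building blocks set £107.15: toys and games → 3.75% + 0% transit = 3.75% → £4.02
Bottle of gin (750 mL) £28.59: alcohol → 9.75% + 2% transit = 11.75% → £3.36
Sparkling wine £33.41: alcohol → 9.75% + 2% transit = 11.75% → £3.93
Total tax = £1.28 + £5.16 + £3.43 + £2.13 + £1.49 + £1.50 + £1.85 + £0.54 + £1.75 + £4.02 + £3.36 + £3.93 = £30.44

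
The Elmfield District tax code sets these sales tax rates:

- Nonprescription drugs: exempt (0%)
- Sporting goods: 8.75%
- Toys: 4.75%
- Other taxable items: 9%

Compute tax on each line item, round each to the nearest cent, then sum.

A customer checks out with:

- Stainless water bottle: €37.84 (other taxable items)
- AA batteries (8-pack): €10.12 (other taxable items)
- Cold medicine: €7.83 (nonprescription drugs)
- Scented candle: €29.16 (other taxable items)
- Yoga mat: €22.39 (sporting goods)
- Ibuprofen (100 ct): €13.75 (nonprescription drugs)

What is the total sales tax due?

Stainless water bottle €37.84: other taxable items → 9% → €3.41
AA batteries (8-pack) €10.12: other taxable items → 9% → €0.91
Cold medicine €7.83: nonprescription drugs → 0% → €0.00
Scented candle €29.16: other taxable items → 9% → €2.62
Yoga mat €22.39: sporting goods → 8.75% → €1.96
Ibuprofen (100 ct) €13.75: nonprescription drugs → 0% → €0.00
Total tax = €3.41 + €0.91 + €2.62 + €1.96 = €8.90

€8.90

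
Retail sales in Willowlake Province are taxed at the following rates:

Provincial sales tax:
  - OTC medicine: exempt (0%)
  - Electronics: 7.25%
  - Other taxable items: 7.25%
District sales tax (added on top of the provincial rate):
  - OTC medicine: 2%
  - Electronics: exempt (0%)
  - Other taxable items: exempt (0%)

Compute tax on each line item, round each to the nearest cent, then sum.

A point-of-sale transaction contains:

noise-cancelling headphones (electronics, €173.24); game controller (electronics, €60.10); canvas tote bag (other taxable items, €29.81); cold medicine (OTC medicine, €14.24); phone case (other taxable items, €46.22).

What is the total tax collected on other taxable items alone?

Canvas tote bag €29.81: other taxable items → 7.25% + 0% district = 7.25% → €2.16
Phone case €46.22: other taxable items → 7.25% + 0% district = 7.25% → €3.35
Tax on other taxable items = €2.16 + €3.35 = €5.51

€5.51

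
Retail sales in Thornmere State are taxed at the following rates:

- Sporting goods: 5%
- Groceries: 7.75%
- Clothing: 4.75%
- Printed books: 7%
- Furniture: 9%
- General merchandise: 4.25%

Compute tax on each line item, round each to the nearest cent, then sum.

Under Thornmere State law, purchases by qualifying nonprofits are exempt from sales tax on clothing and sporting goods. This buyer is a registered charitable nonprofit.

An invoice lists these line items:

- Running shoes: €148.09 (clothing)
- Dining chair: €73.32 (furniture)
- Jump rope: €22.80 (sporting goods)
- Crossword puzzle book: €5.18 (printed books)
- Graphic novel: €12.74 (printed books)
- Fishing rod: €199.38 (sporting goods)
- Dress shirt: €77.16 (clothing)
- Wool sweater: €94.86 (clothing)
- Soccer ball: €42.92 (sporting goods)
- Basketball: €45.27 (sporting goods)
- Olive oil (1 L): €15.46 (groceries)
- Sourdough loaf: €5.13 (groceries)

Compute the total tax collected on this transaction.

€9.45

Running shoes €148.09: clothing, buyer-exempt → 0% → €0.00
Dining chair €73.32: furniture → 9% → €6.60
Jump rope €22.80: sporting goods, buyer-exempt → 0% → €0.00
Crossword puzzle book €5.18: printed books → 7% → €0.36
Graphic novel €12.74: printed books → 7% → €0.89
Fishing rod €199.38: sporting goods, buyer-exempt → 0% → €0.00
Dress shirt €77.16: clothing, buyer-exempt → 0% → €0.00
Wool sweater €94.86: clothing, buyer-exempt → 0% → €0.00
Soccer ball €42.92: sporting goods, buyer-exempt → 0% → €0.00
Basketball €45.27: sporting goods, buyer-exempt → 0% → €0.00
Olive oil (1 L) €15.46: groceries → 7.75% → €1.20
Sourdough loaf €5.13: groceries → 7.75% → €0.40
Total tax = €6.60 + €0.36 + €0.89 + €1.20 + €0.40 = €9.45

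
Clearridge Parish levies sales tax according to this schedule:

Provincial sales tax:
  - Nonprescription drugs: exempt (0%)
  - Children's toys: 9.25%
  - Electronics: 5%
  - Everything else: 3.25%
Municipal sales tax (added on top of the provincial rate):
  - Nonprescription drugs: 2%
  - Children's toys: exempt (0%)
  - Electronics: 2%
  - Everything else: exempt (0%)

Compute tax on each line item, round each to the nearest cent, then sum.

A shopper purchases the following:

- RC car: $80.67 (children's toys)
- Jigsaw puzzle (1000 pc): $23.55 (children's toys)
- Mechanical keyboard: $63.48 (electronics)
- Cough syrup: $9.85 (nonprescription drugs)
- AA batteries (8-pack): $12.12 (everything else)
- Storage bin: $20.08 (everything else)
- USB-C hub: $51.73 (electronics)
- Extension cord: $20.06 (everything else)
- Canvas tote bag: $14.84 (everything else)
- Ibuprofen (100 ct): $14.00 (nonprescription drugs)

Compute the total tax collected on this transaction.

$20.35

RC car $80.67: children's toys → 9.25% + 0% municipal = 9.25% → $7.46
Jigsaw puzzle (1000 pc) $23.55: children's toys → 9.25% + 0% municipal = 9.25% → $2.18
Mechanical keyboard $63.48: electronics → 5% + 2% municipal = 7% → $4.44
Cough syrup $9.85: nonprescription drugs → 0% + 2% municipal = 2% → $0.20
AA batteries (8-pack) $12.12: everything else → 3.25% + 0% municipal = 3.25% → $0.39
Storage bin $20.08: everything else → 3.25% + 0% municipal = 3.25% → $0.65
USB-C hub $51.73: electronics → 5% + 2% municipal = 7% → $3.62
Extension cord $20.06: everything else → 3.25% + 0% municipal = 3.25% → $0.65
Canvas tote bag $14.84: everything else → 3.25% + 0% municipal = 3.25% → $0.48
Ibuprofen (100 ct) $14.00: nonprescription drugs → 0% + 2% municipal = 2% → $0.28
Total tax = $7.46 + $2.18 + $4.44 + $0.20 + $0.39 + $0.65 + $3.62 + $0.65 + $0.48 + $0.28 = $20.35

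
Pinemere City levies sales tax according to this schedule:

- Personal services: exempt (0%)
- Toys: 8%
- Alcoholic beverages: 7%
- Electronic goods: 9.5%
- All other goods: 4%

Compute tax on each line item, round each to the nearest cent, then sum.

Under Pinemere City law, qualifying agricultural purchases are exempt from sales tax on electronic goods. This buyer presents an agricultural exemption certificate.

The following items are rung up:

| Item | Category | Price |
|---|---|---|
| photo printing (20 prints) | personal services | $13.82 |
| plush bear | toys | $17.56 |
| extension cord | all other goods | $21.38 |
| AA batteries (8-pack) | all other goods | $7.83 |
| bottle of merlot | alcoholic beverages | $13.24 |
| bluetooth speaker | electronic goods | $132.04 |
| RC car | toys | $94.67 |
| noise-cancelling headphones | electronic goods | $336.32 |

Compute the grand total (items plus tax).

$647.93

Photo printing (20 prints) $13.82: personal services → 0% → $0.00
Plush bear $17.56: toys → 8% → $1.40
Extension cord $21.38: all other goods → 4% → $0.86
AA batteries (8-pack) $7.83: all other goods → 4% → $0.31
Bottle of merlot $13.24: alcoholic beverages → 7% → $0.93
Bluetooth speaker $132.04: electronic goods, buyer-exempt → 0% → $0.00
RC car $94.67: toys → 8% → $7.57
Noise-cancelling headphones $336.32: electronic goods, buyer-exempt → 0% → $0.00
Subtotal = $636.86; tax = $11.07; total due = $647.93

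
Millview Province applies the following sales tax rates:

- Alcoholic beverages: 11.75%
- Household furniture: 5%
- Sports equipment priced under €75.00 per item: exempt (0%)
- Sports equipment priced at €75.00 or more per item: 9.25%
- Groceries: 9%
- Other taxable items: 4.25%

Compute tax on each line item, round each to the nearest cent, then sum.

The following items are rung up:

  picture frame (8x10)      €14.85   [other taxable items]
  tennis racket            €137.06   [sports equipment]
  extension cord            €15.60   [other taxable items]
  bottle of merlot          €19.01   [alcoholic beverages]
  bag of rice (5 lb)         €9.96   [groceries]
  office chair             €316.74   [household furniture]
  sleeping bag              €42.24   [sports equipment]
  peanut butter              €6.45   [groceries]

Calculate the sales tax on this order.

Picture frame (8x10) €14.85: other taxable items → 4.25% → €0.63
Tennis racket €137.06: sports equipment, €75.00 or more → 9.25% → €12.68
Extension cord €15.60: other taxable items → 4.25% → €0.66
Bottle of merlot €19.01: alcoholic beverages → 11.75% → €2.23
Bag of rice (5 lb) €9.96: groceries → 9% → €0.90
Office chair €316.74: household furniture → 5% → €15.84
Sleeping bag €42.24: sports equipment, under €75.00 → 0% → €0.00
Peanut butter €6.45: groceries → 9% → €0.58
Total tax = €0.63 + €12.68 + €0.66 + €2.23 + €0.90 + €15.84 + €0.58 = €33.52

€33.52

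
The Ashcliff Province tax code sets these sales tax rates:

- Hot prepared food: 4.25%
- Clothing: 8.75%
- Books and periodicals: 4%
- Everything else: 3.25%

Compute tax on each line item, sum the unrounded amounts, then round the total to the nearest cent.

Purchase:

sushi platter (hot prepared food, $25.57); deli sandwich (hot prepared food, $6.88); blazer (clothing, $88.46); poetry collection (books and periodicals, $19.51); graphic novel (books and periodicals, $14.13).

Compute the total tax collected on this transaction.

Sushi platter $25.57: hot prepared food → 4.25% → $1.086725
Deli sandwich $6.88: hot prepared food → 4.25% → $0.2924
Blazer $88.46: clothing → 8.75% → $7.74025
Poetry collection $19.51: books and periodicals → 4% → $0.7804
Graphic novel $14.13: books and periodicals → 4% → $0.5652
Unrounded tax sum = $10.464975 → $10.46

$10.46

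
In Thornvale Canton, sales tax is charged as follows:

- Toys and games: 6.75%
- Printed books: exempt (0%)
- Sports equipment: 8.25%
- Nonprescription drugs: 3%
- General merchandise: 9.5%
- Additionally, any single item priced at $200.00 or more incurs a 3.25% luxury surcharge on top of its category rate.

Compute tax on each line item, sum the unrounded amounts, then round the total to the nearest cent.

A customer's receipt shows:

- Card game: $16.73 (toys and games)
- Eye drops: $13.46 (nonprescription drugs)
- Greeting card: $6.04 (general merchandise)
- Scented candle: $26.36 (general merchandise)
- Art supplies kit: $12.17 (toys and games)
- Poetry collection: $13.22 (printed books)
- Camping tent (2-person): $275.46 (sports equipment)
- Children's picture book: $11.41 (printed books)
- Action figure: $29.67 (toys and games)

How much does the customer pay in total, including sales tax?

Card game $16.73: toys and games → 6.75% → $1.129275
Eye drops $13.46: nonprescription drugs → 3% → $0.4038
Greeting card $6.04: general merchandise → 9.5% → $0.5738
Scented candle $26.36: general merchandise → 9.5% → $2.5042
Art supplies kit $12.17: toys and games → 6.75% → $0.821475
Poetry collection $13.22: printed books → 0% → $0.00
Camping tent (2-person) $275.46: sports equipment → 8.25% + 3.25% surcharge = 11.5% → $31.6779
Children's picture book $11.41: printed books → 0% → $0.00
Action figure $29.67: toys and games → 6.75% → $2.002725
Subtotal = $404.52; unrounded tax = $39.113175 → $39.11; total due = $443.63

$443.63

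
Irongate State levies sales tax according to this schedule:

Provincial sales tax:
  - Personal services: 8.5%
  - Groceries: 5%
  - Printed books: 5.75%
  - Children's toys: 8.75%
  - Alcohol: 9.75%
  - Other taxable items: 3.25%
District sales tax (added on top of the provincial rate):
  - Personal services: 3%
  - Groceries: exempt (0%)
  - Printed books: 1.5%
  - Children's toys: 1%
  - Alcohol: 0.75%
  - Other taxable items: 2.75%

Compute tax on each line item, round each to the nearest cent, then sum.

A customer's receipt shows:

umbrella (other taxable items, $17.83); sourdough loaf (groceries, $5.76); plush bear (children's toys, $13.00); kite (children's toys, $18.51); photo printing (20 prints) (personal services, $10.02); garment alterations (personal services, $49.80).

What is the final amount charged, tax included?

Umbrella $17.83: other taxable items → 3.25% + 2.75% district = 6% → $1.07
Sourdough loaf $5.76: groceries → 5% + 0% district = 5% → $0.29
Plush bear $13.00: children's toys → 8.75% + 1% district = 9.75% → $1.27
Kite $18.51: children's toys → 8.75% + 1% district = 9.75% → $1.80
Photo printing (20 prints) $10.02: personal services → 8.5% + 3% district = 11.5% → $1.15
Garment alterations $49.80: personal services → 8.5% + 3% district = 11.5% → $5.73
Subtotal = $114.92; tax = $11.31; total due = $126.23

$126.23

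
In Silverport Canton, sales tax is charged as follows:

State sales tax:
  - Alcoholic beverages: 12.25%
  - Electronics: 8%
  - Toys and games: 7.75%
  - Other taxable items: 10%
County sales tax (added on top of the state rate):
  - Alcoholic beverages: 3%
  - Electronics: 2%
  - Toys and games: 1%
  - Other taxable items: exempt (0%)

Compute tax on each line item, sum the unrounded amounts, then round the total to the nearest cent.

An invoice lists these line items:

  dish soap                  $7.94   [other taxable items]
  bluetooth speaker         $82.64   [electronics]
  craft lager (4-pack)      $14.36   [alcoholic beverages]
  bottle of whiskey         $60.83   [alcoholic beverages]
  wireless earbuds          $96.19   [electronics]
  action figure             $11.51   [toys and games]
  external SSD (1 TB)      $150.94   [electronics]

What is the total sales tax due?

$46.24

Dish soap $7.94: other taxable items → 10% + 0% county = 10% → $0.794
Bluetooth speaker $82.64: electronics → 8% + 2% county = 10% → $8.264
Craft lager (4-pack) $14.36: alcoholic beverages → 12.25% + 3% county = 15.25% → $2.1899
Bottle of whiskey $60.83: alcoholic beverages → 12.25% + 3% county = 15.25% → $9.276575
Wireless earbuds $96.19: electronics → 8% + 2% county = 10% → $9.619
Action figure $11.51: toys and games → 7.75% + 1% county = 8.75% → $1.007125
External SSD (1 TB) $150.94: electronics → 8% + 2% county = 10% → $15.094
Unrounded tax sum = $46.2446 → $46.24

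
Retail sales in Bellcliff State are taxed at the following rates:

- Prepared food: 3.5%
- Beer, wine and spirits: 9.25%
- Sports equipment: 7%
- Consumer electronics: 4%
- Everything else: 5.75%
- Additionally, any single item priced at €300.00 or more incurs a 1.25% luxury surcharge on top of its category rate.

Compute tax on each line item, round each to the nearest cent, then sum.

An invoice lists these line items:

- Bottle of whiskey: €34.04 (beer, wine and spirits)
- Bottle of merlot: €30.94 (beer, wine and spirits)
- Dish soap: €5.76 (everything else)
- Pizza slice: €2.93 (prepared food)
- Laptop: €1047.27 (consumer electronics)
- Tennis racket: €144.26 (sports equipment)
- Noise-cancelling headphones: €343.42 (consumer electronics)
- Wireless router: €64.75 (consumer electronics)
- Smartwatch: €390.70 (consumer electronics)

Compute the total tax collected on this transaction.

€112.65

Bottle of whiskey €34.04: beer, wine and spirits → 9.25% → €3.15
Bottle of merlot €30.94: beer, wine and spirits → 9.25% → €2.86
Dish soap €5.76: everything else → 5.75% → €0.33
Pizza slice €2.93: prepared food → 3.5% → €0.10
Laptop €1047.27: consumer electronics → 4% + 1.25% surcharge = 5.25% → €54.98
Tennis racket €144.26: sports equipment → 7% → €10.10
Noise-cancelling headphones €343.42: consumer electronics → 4% + 1.25% surcharge = 5.25% → €18.03
Wireless router €64.75: consumer electronics → 4% → €2.59
Smartwatch €390.70: consumer electronics → 4% + 1.25% surcharge = 5.25% → €20.51
Total tax = €3.15 + €2.86 + €0.33 + €0.10 + €54.98 + €10.10 + €18.03 + €2.59 + €20.51 = €112.65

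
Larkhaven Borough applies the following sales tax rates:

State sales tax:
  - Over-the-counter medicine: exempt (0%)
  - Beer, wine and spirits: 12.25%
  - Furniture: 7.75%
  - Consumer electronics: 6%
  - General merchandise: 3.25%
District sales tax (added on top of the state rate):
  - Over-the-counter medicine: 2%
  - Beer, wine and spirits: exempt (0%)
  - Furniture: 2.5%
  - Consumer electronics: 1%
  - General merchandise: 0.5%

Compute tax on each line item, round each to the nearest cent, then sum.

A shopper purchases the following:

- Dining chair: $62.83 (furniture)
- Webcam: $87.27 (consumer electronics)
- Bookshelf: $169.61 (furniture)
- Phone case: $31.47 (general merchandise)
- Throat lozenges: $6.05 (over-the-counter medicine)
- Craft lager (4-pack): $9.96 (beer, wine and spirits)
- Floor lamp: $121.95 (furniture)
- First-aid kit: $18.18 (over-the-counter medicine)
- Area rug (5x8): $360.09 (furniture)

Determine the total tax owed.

$82.23

Dining chair $62.83: furniture → 7.75% + 2.5% district = 10.25% → $6.44
Webcam $87.27: consumer electronics → 6% + 1% district = 7% → $6.11
Bookshelf $169.61: furniture → 7.75% + 2.5% district = 10.25% → $17.39
Phone case $31.47: general merchandise → 3.25% + 0.5% district = 3.75% → $1.18
Throat lozenges $6.05: over-the-counter medicine → 0% + 2% district = 2% → $0.12
Craft lager (4-pack) $9.96: beer, wine and spirits → 12.25% + 0% district = 12.25% → $1.22
Floor lamp $121.95: furniture → 7.75% + 2.5% district = 10.25% → $12.50
First-aid kit $18.18: over-the-counter medicine → 0% + 2% district = 2% → $0.36
Area rug (5x8) $360.09: furniture → 7.75% + 2.5% district = 10.25% → $36.91
Total tax = $6.44 + $6.11 + $17.39 + $1.18 + $0.12 + $1.22 + $12.50 + $0.36 + $36.91 = $82.23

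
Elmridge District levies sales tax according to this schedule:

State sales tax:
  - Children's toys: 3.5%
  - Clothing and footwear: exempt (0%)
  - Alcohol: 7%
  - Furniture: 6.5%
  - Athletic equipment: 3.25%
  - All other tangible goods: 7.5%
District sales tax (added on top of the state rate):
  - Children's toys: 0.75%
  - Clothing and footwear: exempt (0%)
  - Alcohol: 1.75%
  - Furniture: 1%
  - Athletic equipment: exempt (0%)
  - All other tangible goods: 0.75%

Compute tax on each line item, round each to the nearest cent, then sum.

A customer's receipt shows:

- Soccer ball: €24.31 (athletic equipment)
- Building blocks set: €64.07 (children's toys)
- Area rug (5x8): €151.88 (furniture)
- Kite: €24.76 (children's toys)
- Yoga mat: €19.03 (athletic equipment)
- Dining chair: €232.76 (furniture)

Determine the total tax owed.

Soccer ball €24.31: athletic equipment → 3.25% + 0% district = 3.25% → €0.79
Building blocks set €64.07: children's toys → 3.5% + 0.75% district = 4.25% → €2.72
Area rug (5x8) €151.88: furniture → 6.5% + 1% district = 7.5% → €11.39
Kite €24.76: children's toys → 3.5% + 0.75% district = 4.25% → €1.05
Yoga mat €19.03: athletic equipment → 3.25% + 0% district = 3.25% → €0.62
Dining chair €232.76: furniture → 6.5% + 1% district = 7.5% → €17.46
Total tax = €0.79 + €2.72 + €11.39 + €1.05 + €0.62 + €17.46 = €34.03

€34.03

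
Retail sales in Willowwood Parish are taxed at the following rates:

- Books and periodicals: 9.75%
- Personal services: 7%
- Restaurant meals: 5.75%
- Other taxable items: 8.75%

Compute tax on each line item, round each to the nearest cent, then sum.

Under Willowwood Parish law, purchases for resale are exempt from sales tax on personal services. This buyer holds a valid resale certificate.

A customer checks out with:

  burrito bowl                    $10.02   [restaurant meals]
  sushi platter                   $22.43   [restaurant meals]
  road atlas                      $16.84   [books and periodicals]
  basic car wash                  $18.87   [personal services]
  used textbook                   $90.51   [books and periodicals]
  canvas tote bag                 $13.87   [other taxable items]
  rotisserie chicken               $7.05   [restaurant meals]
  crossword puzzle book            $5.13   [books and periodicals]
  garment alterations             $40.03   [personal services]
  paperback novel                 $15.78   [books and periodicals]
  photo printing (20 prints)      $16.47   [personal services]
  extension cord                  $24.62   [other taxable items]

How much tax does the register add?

$18.14

Burrito bowl $10.02: restaurant meals → 5.75% → $0.58
Sushi platter $22.43: restaurant meals → 5.75% → $1.29
Road atlas $16.84: books and periodicals → 9.75% → $1.64
Basic car wash $18.87: personal services, buyer-exempt → 0% → $0.00
Used textbook $90.51: books and periodicals → 9.75% → $8.82
Canvas tote bag $13.87: other taxable items → 8.75% → $1.21
Rotisserie chicken $7.05: restaurant meals → 5.75% → $0.41
Crossword puzzle book $5.13: books and periodicals → 9.75% → $0.50
Garment alterations $40.03: personal services, buyer-exempt → 0% → $0.00
Paperback novel $15.78: books and periodicals → 9.75% → $1.54
Photo printing (20 prints) $16.47: personal services, buyer-exempt → 0% → $0.00
Extension cord $24.62: other taxable items → 8.75% → $2.15
Total tax = $0.58 + $1.29 + $1.64 + $8.82 + $1.21 + $0.41 + $0.50 + $1.54 + $2.15 = $18.14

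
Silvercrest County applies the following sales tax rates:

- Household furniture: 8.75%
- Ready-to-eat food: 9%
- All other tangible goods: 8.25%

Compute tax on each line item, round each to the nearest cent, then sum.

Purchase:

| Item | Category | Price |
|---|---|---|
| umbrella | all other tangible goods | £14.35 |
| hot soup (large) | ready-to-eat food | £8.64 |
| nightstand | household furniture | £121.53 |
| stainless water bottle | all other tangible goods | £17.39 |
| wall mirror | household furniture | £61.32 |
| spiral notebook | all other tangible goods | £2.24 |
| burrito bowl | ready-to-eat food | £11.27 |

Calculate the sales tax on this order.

£20.58

Umbrella £14.35: all other tangible goods → 8.25% → £1.18
Hot soup (large) £8.64: ready-to-eat food → 9% → £0.78
Nightstand £121.53: household furniture → 8.75% → £10.63
Stainless water bottle £17.39: all other tangible goods → 8.25% → £1.43
Wall mirror £61.32: household furniture → 8.75% → £5.37
Spiral notebook £2.24: all other tangible goods → 8.25% → £0.18
Burrito bowl £11.27: ready-to-eat food → 9% → £1.01
Total tax = £1.18 + £0.78 + £10.63 + £1.43 + £5.37 + £0.18 + £1.01 = £20.58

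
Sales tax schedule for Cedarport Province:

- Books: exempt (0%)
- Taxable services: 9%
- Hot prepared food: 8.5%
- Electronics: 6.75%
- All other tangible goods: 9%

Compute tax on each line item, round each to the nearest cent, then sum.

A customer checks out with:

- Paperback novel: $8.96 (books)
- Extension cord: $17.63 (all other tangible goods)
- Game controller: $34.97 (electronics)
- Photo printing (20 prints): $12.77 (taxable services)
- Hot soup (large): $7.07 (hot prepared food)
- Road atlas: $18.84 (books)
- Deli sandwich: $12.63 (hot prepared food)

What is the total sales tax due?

Paperback novel $8.96: books → 0% → $0.00
Extension cord $17.63: all other tangible goods → 9% → $1.59
Game controller $34.97: electronics → 6.75% → $2.36
Photo printing (20 prints) $12.77: taxable services → 9% → $1.15
Hot soup (large) $7.07: hot prepared food → 8.5% → $0.60
Road atlas $18.84: books → 0% → $0.00
Deli sandwich $12.63: hot prepared food → 8.5% → $1.07
Total tax = $1.59 + $2.36 + $1.15 + $0.60 + $1.07 = $6.77

$6.77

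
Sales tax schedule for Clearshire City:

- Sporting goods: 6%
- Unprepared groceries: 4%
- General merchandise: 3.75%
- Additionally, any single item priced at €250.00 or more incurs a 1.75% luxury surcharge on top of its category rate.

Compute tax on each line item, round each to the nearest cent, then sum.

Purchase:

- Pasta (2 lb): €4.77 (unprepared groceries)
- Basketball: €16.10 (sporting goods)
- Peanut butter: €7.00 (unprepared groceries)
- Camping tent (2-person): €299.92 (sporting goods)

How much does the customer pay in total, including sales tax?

Pasta (2 lb) €4.77: unprepared groceries → 4% → €0.19
Basketball €16.10: sporting goods → 6% → €0.97
Peanut butter €7.00: unprepared groceries → 4% → €0.28
Camping tent (2-person) €299.92: sporting goods → 6% + 1.75% surcharge = 7.75% → €23.24
Subtotal = €327.79; tax = €24.68; total due = €352.47

€352.47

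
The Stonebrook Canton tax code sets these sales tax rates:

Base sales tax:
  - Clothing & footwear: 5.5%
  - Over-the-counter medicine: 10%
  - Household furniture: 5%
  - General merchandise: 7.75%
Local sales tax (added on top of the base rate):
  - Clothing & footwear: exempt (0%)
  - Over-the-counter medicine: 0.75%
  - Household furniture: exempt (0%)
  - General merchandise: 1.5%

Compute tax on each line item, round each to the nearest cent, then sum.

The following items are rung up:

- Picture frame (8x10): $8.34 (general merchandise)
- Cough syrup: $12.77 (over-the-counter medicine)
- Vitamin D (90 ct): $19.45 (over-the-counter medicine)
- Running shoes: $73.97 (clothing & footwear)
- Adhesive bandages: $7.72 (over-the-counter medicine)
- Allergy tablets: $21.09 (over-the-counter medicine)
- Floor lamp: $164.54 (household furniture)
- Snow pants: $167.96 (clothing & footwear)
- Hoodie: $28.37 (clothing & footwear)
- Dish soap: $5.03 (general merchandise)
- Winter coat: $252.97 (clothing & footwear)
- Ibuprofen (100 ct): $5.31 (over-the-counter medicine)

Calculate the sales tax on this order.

Picture frame (8x10) $8.34: general merchandise → 7.75% + 1.5% local = 9.25% → $0.77
Cough syrup $12.77: over-the-counter medicine → 10% + 0.75% local = 10.75% → $1.37
Vitamin D (90 ct) $19.45: over-the-counter medicine → 10% + 0.75% local = 10.75% → $2.09
Running shoes $73.97: clothing & footwear → 5.5% + 0% local = 5.5% → $4.07
Adhesive bandages $7.72: over-the-counter medicine → 10% + 0.75% local = 10.75% → $0.83
Allergy tablets $21.09: over-the-counter medicine → 10% + 0.75% local = 10.75% → $2.27
Floor lamp $164.54: household furniture → 5% + 0% local = 5% → $8.23
Snow pants $167.96: clothing & footwear → 5.5% + 0% local = 5.5% → $9.24
Hoodie $28.37: clothing & footwear → 5.5% + 0% local = 5.5% → $1.56
Dish soap $5.03: general merchandise → 7.75% + 1.5% local = 9.25% → $0.47
Winter coat $252.97: clothing & footwear → 5.5% + 0% local = 5.5% → $13.91
Ibuprofen (100 ct) $5.31: over-the-counter medicine → 10% + 0.75% local = 10.75% → $0.57
Total tax = $0.77 + $1.37 + $2.09 + $4.07 + $0.83 + $2.27 + $8.23 + $9.24 + $1.56 + $0.47 + $13.91 + $0.57 = $45.38

$45.38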